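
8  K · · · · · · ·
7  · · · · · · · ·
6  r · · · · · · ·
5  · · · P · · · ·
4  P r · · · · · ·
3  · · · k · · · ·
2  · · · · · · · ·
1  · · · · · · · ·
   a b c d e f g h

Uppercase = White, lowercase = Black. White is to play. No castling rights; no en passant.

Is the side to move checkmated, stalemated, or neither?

White to move; white king on a8.
In check: yes, from the black rook on a6.
King squares — a7: attacked by Ra6; b7: attacked by Rb4; b8: attacked by Rb4.
Legal moves for White: none.
In check with no legal moves → checkmate.

checkmate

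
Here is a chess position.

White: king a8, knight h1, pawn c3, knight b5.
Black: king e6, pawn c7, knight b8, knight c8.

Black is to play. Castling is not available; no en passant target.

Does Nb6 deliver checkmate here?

After Nb6: white king on a8; in check: yes, from the black knight on b6.
White has 3 legal replies: Kxb8, Kb7, Ka7.
In check but a legal move exists → not checkmate.

no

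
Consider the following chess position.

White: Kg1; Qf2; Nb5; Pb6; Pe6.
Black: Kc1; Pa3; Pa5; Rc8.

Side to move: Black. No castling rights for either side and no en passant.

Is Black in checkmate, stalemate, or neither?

neither

Black to move; black king on c1.
In check: no.
Legal moves for Black: Rh8, Rg8+, Rf8, Re8, Rd8, Rb8, Ra8, Rc7, Rc6, Rc5, Rc4, Rc3, Rc2, Kd1, Kb1, a4, a2.
Black has 17 legal moves and is not in check → neither.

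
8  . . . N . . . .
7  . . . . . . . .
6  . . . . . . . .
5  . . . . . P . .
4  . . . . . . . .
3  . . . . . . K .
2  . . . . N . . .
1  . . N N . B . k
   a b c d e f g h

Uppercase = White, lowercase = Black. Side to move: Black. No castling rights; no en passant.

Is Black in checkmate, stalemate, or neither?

stalemate

Black to move; black king on h1.
In check: no.
King squares — g1: attacked by Ne2; g2: attacked by Bf1; h2: attacked by Kg3.
Legal moves for Black: none.
Not in check and no legal moves → stalemate.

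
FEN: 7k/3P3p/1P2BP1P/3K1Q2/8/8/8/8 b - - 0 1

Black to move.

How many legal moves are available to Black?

0

Black to move; king on h8.
In check: no.
Legal moves: none.
Count: 0.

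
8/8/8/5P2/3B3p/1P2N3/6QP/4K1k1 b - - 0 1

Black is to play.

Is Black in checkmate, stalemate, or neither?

Black to move; black king on g1.
In check: yes, from the white queen on g2.
King squares — f1: attacked by Ke1; h1: attacked by Qg2; f2: attacked by Ke1; g2: attacked by Ne3; h2: attacked by Qg2.
Legal moves for Black: none.
In check with no legal moves → checkmate.

checkmate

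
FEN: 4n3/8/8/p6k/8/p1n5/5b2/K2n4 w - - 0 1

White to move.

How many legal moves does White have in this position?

White to move; king on a1.
In check: no.
Legal moves: none.
Count: 0.

0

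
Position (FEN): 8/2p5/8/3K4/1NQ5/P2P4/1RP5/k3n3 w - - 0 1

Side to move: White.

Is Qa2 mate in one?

After Qa2: black king on a1; in check: yes, from the white queen on a2.
King squares — b1: attacked by Qa2; a2: attacked by Rb2; b2: attacked by Qa2.
Black has no legal moves → checkmate.

yes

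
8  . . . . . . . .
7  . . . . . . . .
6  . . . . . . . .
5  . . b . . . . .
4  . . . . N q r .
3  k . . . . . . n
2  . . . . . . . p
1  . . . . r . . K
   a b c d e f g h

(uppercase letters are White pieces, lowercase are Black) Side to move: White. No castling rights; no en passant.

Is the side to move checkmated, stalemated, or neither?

checkmate

White to move; white king on h1.
In check: yes, from the black rook on e1.
King squares — g1: attacked by Re1; g2: attacked by Rg4; h2: attacked by Qf4.
Legal moves for White: none.
In check with no legal moves → checkmate.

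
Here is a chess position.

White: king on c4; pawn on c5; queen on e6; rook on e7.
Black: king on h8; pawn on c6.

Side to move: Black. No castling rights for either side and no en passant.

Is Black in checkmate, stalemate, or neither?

stalemate

Black to move; black king on h8.
In check: no.
King squares — g7: attacked by Re7; h7: attacked by Re7; g8: attacked by Qe6.
Legal moves for Black: none.
Not in check and no legal moves → stalemate.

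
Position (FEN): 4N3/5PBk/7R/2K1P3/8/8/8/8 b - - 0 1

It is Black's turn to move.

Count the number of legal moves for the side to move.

Black to move; king on h7.
In check: yes, from the white rook on h6.
Legal moves: none.
Count: 0.

0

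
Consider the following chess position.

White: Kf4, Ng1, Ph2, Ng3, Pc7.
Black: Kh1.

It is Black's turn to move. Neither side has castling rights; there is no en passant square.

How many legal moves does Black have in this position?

Black to move; king on h1.
In check: yes, from the white knight on g3.
Legal moves: Kxh2, Kg2, Kxg1.
Count: 3.

3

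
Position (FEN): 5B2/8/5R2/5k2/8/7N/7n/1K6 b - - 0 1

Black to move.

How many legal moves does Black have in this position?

4

Black to move; king on f5.
In check: yes, from the white rook on f6.
Legal moves: Kxf6, Ke5, Kg4, Ke4.
Count: 4.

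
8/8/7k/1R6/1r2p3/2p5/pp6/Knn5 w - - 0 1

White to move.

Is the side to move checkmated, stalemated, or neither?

checkmate

White to move; white king on a1.
In check: yes, from the black pawn on b2.
King squares — b1: attacked by Pa2; a2: attacked by Nc1; b2: attacked by Pc3.
Legal moves for White: none.
In check with no legal moves → checkmate.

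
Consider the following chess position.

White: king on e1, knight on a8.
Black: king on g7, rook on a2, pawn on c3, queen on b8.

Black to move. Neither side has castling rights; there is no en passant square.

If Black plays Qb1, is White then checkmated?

yes

After Qb1: white king on e1; in check: yes, from the black queen on b1.
King squares — d1: attacked by Qb1; f1: attacked by Qb1; d2: attacked by Ra2; e2: attacked by Ra2; f2: attacked by Ra2.
White has no legal moves → checkmate.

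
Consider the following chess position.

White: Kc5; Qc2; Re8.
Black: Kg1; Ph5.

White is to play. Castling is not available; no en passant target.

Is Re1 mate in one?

yes

After Re1: black king on g1; in check: yes, from the white rook on e1.
King squares — f1: attacked by Re1; h1: attacked by Re1; f2: attacked by Qc2; g2: attacked by Qc2; h2: attacked by Qc2.
Black has no legal moves → checkmate.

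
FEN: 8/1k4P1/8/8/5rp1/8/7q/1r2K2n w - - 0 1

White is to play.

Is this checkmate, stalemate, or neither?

checkmate

White to move; white king on e1.
In check: yes, from the black rook on b1.
King squares — d1: attacked by Rb1; f1: attacked by Rb1; d2: attacked by Qh2; e2: attacked by Qh2; f2: attacked by Nh1.
Legal moves for White: none.
In check with no legal moves → checkmate.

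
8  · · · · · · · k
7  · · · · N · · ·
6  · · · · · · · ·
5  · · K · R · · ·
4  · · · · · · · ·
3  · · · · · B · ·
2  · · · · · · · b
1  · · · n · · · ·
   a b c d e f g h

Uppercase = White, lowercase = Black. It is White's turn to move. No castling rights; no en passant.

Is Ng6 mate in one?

After Ng6: black king on h8; in check: yes, from the white knight on g6.
Black has 3 legal replies: Kg8, Kh7, Kg7.
In check but a legal move exists → not checkmate.

no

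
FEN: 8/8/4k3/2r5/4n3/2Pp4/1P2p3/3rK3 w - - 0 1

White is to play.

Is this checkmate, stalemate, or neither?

checkmate

White to move; white king on e1.
In check: yes, from the black rook on d1.
King squares — d1: attacked by Pe2; f1: attacked by Rd1; d2: attacked by Rd1; e2: attacked by Pd3; f2: attacked by Ne4.
Legal moves for White: none.
In check with no legal moves → checkmate.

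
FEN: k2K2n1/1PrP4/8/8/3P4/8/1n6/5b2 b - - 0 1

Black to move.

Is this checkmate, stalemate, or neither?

neither

Black to move; black king on a8.
In check: yes, from the white pawn on b7.
King squares — a7: available; b7: available; b8: available.
Legal moves for Black: Kb8, Kxb7, Ka7, Rxb7.
Black is in check but has 4 legal moves → neither.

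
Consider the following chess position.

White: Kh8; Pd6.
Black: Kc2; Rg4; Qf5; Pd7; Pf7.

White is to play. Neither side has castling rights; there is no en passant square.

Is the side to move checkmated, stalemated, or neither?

White to move; white king on h8.
In check: no.
King squares — g7: attacked by Rg4; h7: attacked by Qf5; g8: attacked by Rg4.
Legal moves for White: none.
Not in check and no legal moves → stalemate.

stalemate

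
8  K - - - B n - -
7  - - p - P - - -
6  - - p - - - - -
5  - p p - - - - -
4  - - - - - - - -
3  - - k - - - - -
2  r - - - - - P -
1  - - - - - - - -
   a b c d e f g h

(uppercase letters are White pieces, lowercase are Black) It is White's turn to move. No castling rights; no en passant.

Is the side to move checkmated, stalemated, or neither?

neither

White to move; white king on a8.
In check: yes, from the black rook on a2.
Legal moves for White: Kb8, Kb7.
White is in check but has 2 legal moves → neither.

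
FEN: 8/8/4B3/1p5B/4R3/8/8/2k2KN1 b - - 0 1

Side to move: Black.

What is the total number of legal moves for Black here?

Black to move; king on c1.
In check: no.
Legal moves: Kd2, Kc2, Kb2, Kb1, b4.
Count: 5.

5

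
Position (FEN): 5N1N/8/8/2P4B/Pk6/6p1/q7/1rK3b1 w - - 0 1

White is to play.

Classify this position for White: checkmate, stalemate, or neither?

White to move; white king on c1.
In check: yes, from the black rook on b1.
King squares — b1: attacked by Qa2; d1: attacked by Rb1; b2: attacked by Rb1; c2: attacked by Qa2; d2: attacked by Qa2.
Legal moves for White: none.
In check with no legal moves → checkmate.

checkmate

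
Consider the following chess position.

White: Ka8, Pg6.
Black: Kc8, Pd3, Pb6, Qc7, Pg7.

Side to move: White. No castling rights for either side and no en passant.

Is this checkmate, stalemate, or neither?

White to move; white king on a8.
In check: no.
King squares — a7: attacked by Qc7; b7: attacked by Qc7; b8: attacked by Qc7.
Legal moves for White: none.
Not in check and no legal moves → stalemate.

stalemate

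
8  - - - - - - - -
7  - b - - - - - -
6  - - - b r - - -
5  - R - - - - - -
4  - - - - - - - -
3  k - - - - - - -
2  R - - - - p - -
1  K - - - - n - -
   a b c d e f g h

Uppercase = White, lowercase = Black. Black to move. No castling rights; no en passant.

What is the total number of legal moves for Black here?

Black to move; king on a3.
In check: yes, from the white rook on a2.
Legal moves: none.
Count: 0.

0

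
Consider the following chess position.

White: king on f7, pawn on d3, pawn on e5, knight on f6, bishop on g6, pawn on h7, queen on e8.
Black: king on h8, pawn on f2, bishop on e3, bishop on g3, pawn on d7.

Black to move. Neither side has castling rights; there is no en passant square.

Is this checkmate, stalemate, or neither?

Black to move; black king on h8.
In check: yes, from the white queen on e8.
King squares — g7: attacked by Kf7; h7: attacked by Nf6; g8: attacked by Nf6.
Legal moves for Black: none.
In check with no legal moves → checkmate.

checkmate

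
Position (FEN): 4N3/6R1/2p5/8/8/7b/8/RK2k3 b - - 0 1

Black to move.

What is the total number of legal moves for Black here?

13

Black to move; king on e1.
In check: no.
Legal moves: Bc8, Bd7, Be6, Bf5+, Bg4, Bg2, Bf1, Kf2, Ke2, Kd2, Kf1, Kd1, c5.
Count: 13.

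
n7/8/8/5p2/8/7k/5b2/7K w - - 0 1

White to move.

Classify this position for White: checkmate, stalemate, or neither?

stalemate

White to move; white king on h1.
In check: no.
King squares — g1: attacked by Bf2; g2: attacked by Kh3; h2: attacked by Kh3.
Legal moves for White: none.
Not in check and no legal moves → stalemate.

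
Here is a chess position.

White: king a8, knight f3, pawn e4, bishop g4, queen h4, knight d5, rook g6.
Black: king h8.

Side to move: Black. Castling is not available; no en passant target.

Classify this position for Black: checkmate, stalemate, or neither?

Black to move; black king on h8.
In check: yes, from the white queen on h4.
King squares — g7: attacked by Rg6; h7: attacked by Qh4; g8: attacked by Rg6.
Legal moves for Black: none.
In check with no legal moves → checkmate.

checkmate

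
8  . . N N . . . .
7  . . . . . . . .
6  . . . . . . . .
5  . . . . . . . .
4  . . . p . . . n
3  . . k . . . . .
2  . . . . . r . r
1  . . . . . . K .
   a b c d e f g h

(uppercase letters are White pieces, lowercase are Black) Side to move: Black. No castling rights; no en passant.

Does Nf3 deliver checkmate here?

yes

After Nf3: white king on g1; in check: yes, from the black knight on f3.
King squares — f1: attacked by Rf2; h1: attacked by Rh2; f2: attacked by Rh2; g2: attacked by Rf2; h2: attacked by Rf2.
White has no legal moves → checkmate.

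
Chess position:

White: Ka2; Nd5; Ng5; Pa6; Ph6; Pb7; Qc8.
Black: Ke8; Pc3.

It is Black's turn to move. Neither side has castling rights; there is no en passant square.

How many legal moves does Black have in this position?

Black to move; king on e8.
In check: yes, from the white queen on c8.
Legal moves: none.
Count: 0.

0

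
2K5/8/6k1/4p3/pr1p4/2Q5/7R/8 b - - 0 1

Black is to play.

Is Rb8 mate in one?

no

After Rb8: white king on c8; in check: yes, from the black rook on b8.
White has 3 legal replies: Kxb8, Kd7, Kc7.
In check but a legal move exists → not checkmate.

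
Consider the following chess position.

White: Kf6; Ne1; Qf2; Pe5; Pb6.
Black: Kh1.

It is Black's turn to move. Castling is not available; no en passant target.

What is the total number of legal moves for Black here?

0

Black to move; king on h1.
In check: no.
Legal moves: none.
Count: 0.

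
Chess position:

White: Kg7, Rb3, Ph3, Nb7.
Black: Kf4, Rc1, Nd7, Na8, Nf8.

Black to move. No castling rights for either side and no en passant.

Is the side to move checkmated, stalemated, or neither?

neither

Black to move; black king on f4.
In check: no.
Legal moves for Black include: Nh7, Ng6, Ne6+, Nc7, Nab6, Nb8, Nf6, Ndb6, Ne5, Nc5, Kg5, Kf5, Ke5, Ke4, Rc8, Rc7, Rc6, Rc5, ... (list truncated; more exist).
Black has legal moves and is not in check → neither.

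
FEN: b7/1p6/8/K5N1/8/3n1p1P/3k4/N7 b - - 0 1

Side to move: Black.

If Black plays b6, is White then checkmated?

After b6: white king on a5; in check: yes, from the black pawn on b6.
White has 4 legal replies: Kxb6, Ka6, Kb5, Ka4.
In check but a legal move exists → not checkmate.

no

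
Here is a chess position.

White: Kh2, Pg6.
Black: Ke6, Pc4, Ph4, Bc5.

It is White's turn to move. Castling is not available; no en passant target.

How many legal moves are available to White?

4

White to move; king on h2.
In check: no.
Legal moves: Kh3, Kg2, Kh1, g7.
Count: 4.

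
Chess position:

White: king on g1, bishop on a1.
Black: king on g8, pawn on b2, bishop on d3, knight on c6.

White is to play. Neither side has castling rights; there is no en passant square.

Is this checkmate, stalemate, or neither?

White to move; white king on g1.
In check: no.
Legal moves for White: Kh2, Kg2, Kf2, Kh1, Bxb2.
White has 5 legal moves and is not in check → neither.

neither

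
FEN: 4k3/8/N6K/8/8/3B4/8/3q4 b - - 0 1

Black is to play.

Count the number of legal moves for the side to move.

21

Black to move; king on e8.
In check: no.
Legal moves: Kf8, Kd8, Kf7, Ke7, Kd7, Qh5+, Qg4, Qa4, Qf3, Qxd3, Qb3, Qe2, Qd2+, Qc2, Qh1+, Qg1, Qf1, Qe1, Qc1+, Qb1, Qa1.
Count: 21.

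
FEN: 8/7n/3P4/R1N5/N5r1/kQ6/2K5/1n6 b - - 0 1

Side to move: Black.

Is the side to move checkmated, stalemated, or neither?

Black to move; black king on a3.
In check: yes, from the white queen on b3.
King squares — a2: attacked by Qb3; b2: attacked by Kc2; b3: attacked by Kc2; a4: attacked by Qb3; b4: attacked by Qb3.
Legal moves for Black: none.
In check with no legal moves → checkmate.

checkmate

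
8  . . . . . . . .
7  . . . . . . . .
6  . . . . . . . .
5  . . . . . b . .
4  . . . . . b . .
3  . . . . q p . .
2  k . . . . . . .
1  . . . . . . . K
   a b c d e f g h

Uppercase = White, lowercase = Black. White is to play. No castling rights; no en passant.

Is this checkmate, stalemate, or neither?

White to move; white king on h1.
In check: no.
King squares — g1: attacked by Qe3; g2: attacked by Pf3; h2: attacked by Bf4.
Legal moves for White: none.
Not in check and no legal moves → stalemate.

stalemate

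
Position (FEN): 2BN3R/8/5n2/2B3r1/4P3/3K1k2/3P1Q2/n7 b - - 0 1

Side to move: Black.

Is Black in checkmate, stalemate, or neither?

Black to move; black king on f3.
In check: yes, from the white queen on f2.
King squares — e2: attacked by Qf2; f2: attacked by Bc5; g2: attacked by Qf2; e3: attacked by Pd2; g3: attacked by Qf2; e4: attacked by Kd3; f4: attacked by Qf2; g4: attacked by Bc8.
Legal moves for Black: none.
In check with no legal moves → checkmate.

checkmate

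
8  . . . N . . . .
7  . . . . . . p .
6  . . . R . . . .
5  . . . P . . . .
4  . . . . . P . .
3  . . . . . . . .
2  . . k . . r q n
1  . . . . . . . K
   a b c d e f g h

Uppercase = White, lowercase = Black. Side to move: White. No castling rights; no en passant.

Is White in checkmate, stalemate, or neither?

checkmate

White to move; white king on h1.
In check: yes, from the black queen on g2.
King squares — g1: attacked by Qg2; g2: attacked by Rf2; h2: attacked by Qg2.
Legal moves for White: none.
In check with no legal moves → checkmate.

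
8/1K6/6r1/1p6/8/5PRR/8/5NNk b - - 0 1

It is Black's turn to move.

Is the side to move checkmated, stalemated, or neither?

Black to move; black king on h1.
In check: yes, from the white rook on h3.
King squares — g1: attacked by Rg3; g2: attacked by Rg3; h2: attacked by Nf1.
Legal moves for Black: none.
In check with no legal moves → checkmate.

checkmate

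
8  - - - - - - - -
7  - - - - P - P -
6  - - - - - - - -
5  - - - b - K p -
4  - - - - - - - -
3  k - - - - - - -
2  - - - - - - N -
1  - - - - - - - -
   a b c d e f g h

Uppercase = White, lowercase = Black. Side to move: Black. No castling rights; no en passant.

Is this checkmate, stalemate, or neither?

Black to move; black king on a3.
In check: no.
Legal moves for Black: Bg8, Ba8, Bf7, Bb7, Be6+, Bc6, Be4+, Bc4, Bf3, Bb3, Bxg2, Ba2, Kb4, Ka4, Kb3, Kb2, Ka2, g4.
Black has 18 legal moves and is not in check → neither.

neither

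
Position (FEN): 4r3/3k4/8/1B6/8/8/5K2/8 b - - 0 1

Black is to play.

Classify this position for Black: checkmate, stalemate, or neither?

neither

Black to move; black king on d7.
In check: yes, from the white bishop on b5.
Legal moves for Black: Kd8, Kc8, Ke7, Kc7, Ke6, Kd6.
Black is in check but has 6 legal moves → neither.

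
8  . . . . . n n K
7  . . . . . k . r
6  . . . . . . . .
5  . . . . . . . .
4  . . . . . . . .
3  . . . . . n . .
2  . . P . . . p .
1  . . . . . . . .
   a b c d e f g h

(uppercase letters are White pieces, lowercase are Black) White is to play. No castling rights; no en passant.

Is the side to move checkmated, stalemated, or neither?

checkmate

White to move; white king on h8.
In check: yes, from the black rook on h7.
King squares — g7: attacked by Kf7; h7: attacked by Nf8; g8: attacked by Kf7.
Legal moves for White: none.
In check with no legal moves → checkmate.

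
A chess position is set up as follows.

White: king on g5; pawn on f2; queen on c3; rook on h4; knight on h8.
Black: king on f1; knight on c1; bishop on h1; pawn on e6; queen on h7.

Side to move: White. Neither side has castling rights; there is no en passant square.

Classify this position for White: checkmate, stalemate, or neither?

White to move; white king on g5.
In check: no.
Legal moves for White include: Nf7, Ng6, Kf6, Kg4, Kf4, Rxh7, Rh6, Rh5, Rg4, Rf4, Re4, Rd4, Rc4, Rb4, Ra4, Rh3, Rh2, Rxh1+, ... (list truncated; more exist).
White has legal moves and is not in check → neither.

neither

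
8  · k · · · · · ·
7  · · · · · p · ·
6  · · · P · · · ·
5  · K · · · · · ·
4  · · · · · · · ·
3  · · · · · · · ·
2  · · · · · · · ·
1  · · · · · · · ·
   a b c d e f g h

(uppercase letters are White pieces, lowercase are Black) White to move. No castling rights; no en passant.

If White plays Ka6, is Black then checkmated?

After Ka6: black king on b8; in check: no.
Black is not in check, so this cannot be checkmate.

no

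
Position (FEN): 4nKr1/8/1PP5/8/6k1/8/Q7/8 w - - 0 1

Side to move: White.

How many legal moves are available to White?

4

White to move; king on f8.
In check: yes, from the black rook on g8.
Legal moves: Kxg8, Kf7, Ke7, Qxg8+.
Count: 4.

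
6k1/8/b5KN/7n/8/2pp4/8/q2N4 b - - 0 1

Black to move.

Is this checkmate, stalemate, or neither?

neither

Black to move; black king on g8.
In check: yes, from the white knight on h6.
Legal moves for Black: Kh8, Kf8.
Black is in check but has 2 legal moves → neither.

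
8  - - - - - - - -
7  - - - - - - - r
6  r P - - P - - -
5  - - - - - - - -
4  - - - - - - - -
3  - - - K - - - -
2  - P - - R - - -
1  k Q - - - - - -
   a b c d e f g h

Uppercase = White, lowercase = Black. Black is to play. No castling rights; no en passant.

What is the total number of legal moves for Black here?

1

Black to move; king on a1.
In check: yes, from the white queen on b1.
Legal moves: Kxb1.
Count: 1.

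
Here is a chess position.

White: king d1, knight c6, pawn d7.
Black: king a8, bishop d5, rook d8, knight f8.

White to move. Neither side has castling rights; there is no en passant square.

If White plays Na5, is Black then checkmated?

After Na5: black king on a8; in check: no.
Black is not in check, so this cannot be checkmate.

no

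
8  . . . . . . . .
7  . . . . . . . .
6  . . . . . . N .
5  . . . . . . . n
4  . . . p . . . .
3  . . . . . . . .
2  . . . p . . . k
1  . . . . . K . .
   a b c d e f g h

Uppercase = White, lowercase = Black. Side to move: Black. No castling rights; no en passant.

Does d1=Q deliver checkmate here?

After d1=Q: white king on f1; in check: yes, from the black queen on d1.
White has 1 legal reply: Kf2.
In check but a legal move exists → not checkmate.

no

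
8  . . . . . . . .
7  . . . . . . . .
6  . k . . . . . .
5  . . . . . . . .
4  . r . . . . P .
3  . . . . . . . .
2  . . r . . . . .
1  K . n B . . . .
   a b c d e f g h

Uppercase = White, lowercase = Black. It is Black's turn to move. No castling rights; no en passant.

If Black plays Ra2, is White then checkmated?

yes

After Ra2: white king on a1; in check: yes, from the black rook on a2.
King squares — b1: attacked by Rb4; a2: attacked by Nc1; b2: attacked by Ra2.
White has no legal moves → checkmate.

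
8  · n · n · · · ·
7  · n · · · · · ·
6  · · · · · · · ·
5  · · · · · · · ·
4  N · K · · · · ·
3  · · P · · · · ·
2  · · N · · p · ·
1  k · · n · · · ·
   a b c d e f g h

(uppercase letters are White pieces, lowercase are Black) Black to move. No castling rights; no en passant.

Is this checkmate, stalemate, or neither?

neither

Black to move; black king on a1.
In check: yes, from the white knight on c2.
Legal moves for Black: Ka2, Kb1.
Black is in check but has 2 legal moves → neither.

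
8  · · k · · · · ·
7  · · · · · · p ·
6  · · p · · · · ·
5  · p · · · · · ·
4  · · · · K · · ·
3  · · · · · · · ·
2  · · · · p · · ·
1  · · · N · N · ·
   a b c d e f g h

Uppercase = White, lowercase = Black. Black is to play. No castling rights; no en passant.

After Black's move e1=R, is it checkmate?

no

After e1=R: white king on e4; in check: yes, from the black rook on e1.
White has 7 legal replies: Kf5, Kf4, Kd4, Kf3, Kd3, Nfe3, Nde3.
In check but a legal move exists → not checkmate.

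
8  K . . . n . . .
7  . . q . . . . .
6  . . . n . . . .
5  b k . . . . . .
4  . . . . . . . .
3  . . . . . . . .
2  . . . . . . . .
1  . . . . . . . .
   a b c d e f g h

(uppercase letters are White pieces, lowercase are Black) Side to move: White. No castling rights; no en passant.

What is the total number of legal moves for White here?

White to move; king on a8.
In check: no.
Legal moves: none.
Count: 0.

0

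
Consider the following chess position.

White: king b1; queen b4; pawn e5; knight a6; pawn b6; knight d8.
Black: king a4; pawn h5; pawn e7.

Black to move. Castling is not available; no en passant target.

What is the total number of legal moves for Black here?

0

Black to move; king on a4.
In check: yes, from the white queen on b4.
Legal moves: none.
Count: 0.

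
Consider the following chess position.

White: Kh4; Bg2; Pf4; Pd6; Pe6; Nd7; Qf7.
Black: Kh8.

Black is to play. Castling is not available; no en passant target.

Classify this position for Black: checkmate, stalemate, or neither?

Black to move; black king on h8.
In check: no.
King squares — g7: attacked by Qf7; h7: attacked by Qf7; g8: attacked by Qf7.
Legal moves for Black: none.
Not in check and no legal moves → stalemate.

stalemate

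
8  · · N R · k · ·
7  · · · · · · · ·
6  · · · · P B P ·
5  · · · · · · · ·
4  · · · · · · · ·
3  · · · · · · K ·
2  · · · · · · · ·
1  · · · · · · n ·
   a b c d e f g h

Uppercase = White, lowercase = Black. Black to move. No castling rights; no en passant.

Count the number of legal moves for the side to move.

0

Black to move; king on f8.
In check: yes, from the white rook on d8.
Legal moves: none.
Count: 0.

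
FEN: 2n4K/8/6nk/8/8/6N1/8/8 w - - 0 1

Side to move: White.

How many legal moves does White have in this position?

1

White to move; king on h8.
In check: yes, from the black knight on g6.
Legal moves: Kg8.
Count: 1.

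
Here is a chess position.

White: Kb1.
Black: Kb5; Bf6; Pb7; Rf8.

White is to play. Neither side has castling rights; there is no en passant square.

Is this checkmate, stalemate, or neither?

White to move; white king on b1.
In check: no.
Legal moves for White: Kc2, Ka2, Kc1.
White has 3 legal moves and is not in check → neither.

neither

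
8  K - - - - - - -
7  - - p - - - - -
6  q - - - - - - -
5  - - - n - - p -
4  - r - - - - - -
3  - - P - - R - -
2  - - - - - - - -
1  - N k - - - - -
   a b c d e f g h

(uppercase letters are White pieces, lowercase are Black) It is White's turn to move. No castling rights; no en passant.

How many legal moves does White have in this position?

White to move; king on a8.
In check: yes, from the black queen on a6.
Legal moves: none.
Count: 0.

0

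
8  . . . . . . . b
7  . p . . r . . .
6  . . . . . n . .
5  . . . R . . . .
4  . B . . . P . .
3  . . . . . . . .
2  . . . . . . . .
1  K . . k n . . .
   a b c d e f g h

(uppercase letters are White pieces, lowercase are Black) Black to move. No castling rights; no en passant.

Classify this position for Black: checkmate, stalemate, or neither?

Black to move; black king on d1.
In check: yes, from the white rook on d5.
Legal moves for Black: Ke2, Kc2, Kc1, Nxd5+, Nd3.
Black is in check but has 5 legal moves → neither.

neither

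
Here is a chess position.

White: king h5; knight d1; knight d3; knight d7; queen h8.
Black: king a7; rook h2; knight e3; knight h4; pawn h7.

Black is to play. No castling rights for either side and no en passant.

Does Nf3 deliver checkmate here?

After Nf3: white king on h5; in check: yes, from the black rook on h2.
King squares — g4: attacked by Ne3; h4: attacked by Rh2; g5: attacked by Nf3; g6: attacked by Ph7; h6: attacked by Rh2.
White has no legal moves → checkmate.

yes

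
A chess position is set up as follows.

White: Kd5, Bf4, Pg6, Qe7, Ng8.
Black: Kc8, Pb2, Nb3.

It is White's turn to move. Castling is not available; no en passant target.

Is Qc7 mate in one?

yes

After Qc7: black king on c8; in check: yes, from the white queen on c7.
King squares — b7: attacked by Qc7; c7: attacked by Bf4; d7: attacked by Qc7; b8: attacked by Qc7; d8: attacked by Qc7.
Black has no legal moves → checkmate.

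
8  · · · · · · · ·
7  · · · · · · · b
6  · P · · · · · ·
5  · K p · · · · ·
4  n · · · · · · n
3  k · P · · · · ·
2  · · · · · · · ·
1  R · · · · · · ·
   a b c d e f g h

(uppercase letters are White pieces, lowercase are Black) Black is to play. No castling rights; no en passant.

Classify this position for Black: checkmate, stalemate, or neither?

Black to move; black king on a3.
In check: yes, from the white rook on a1.
Legal moves for Black: Kb3, Kb2.
Black is in check but has 2 legal moves → neither.

neither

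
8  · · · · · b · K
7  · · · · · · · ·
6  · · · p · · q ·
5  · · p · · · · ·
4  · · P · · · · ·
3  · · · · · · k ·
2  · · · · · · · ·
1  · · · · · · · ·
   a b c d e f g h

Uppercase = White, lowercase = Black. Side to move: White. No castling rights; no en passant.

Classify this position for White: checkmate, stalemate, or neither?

stalemate

White to move; white king on h8.
In check: no.
King squares — g7: attacked by Qg6; h7: attacked by Qg6; g8: attacked by Qg6.
Legal moves for White: none.
Not in check and no legal moves → stalemate.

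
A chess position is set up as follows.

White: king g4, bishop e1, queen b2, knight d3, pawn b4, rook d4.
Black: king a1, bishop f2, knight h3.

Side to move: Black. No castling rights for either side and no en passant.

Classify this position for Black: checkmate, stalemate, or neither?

Black to move; black king on a1.
In check: yes, from the white queen on b2.
King squares — b1: attacked by Qb2; a2: attacked by Qb2; b2: attacked by Nd3.
Legal moves for Black: none.
In check with no legal moves → checkmate.

checkmate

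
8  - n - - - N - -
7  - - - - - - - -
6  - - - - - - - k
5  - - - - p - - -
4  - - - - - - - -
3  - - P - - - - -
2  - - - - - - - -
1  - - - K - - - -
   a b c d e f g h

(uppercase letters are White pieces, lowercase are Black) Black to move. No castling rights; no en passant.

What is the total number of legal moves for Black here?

7

Black to move; king on h6.
In check: no.
Legal moves: Nd7, Nc6, Na6, Kg7, Kh5, Kg5, e4.
Count: 7.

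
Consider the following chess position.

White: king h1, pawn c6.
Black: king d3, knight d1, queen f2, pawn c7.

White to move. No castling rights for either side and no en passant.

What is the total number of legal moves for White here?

0

White to move; king on h1.
In check: no.
Legal moves: none.
Count: 0.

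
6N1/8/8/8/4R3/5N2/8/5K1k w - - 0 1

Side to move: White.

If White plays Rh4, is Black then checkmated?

yes

After Rh4: black king on h1; in check: yes, from the white rook on h4.
King squares — g1: attacked by Kf1; g2: attacked by Kf1; h2: attacked by Nf3.
Black has no legal moves → checkmate.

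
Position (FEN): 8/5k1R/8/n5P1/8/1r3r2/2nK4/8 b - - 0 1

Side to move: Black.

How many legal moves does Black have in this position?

Black to move; king on f7.
In check: yes, from the white rook on h7.
Legal moves: Kg8, Kf8, Ke8, Kg6, Ke6.
Count: 5.

5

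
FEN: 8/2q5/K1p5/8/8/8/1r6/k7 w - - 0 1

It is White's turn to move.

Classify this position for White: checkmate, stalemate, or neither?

stalemate

White to move; white king on a6.
In check: no.
King squares — a5: attacked by Qc7; b5: attacked by Rb2; b6: attacked by Rb2; a7: attacked by Qc7; b7: attacked by Rb2.
Legal moves for White: none.
Not in check and no legal moves → stalemate.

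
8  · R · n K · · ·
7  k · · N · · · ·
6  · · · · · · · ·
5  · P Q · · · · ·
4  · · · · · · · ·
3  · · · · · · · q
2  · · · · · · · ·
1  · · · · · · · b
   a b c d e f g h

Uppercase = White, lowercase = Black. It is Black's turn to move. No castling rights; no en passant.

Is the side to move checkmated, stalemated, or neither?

Black to move; black king on a7.
In check: yes, from the white queen on c5.
King squares — a6: attacked by Pb5; b6: attacked by Qc5; b7: attacked by Rb8; a8: attacked by Rb8; b8: attacked by Nd7.
Legal moves for Black: none.
In check with no legal moves → checkmate.

checkmate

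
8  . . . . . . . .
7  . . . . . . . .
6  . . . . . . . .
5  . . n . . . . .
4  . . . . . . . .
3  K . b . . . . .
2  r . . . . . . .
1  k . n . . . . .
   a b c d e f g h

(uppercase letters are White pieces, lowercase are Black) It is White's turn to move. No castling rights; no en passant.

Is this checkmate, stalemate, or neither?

White to move; white king on a3.
In check: yes, from the black rook on a2.
King squares — a2: attacked by Ka1; b2: attacked by Ka1; b3: attacked by Nc1; a4: attacked by Ra2; b4: attacked by Bc3.
Legal moves for White: none.
In check with no legal moves → checkmate.

checkmate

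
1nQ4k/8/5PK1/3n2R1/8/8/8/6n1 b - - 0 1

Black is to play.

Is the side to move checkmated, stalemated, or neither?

checkmate

Black to move; black king on h8.
In check: yes, from the white queen on c8.
King squares — g7: attacked by Pf6; h7: attacked by Kg6; g8: attacked by Qc8.
Legal moves for Black: none.
In check with no legal moves → checkmate.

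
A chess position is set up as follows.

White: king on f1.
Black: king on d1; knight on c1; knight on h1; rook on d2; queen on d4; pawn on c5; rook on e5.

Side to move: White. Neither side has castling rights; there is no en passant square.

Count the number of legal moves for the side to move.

0

White to move; king on f1.
In check: no.
Legal moves: none.
Count: 0.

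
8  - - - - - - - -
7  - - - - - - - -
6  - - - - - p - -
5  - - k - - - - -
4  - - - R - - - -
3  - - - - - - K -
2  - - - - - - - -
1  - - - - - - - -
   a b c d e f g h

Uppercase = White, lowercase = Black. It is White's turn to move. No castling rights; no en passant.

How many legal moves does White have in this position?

White to move; king on g3.
In check: no.
Legal moves: Rd8, Rd7, Rd6, Rd5+, Rh4, Rg4, Rf4, Re4, Rc4+, Rb4, Ra4, Rd3, Rd2, Rd1, Kh4, Kg4, Kf4, Kh3, Kf3, Kh2, Kg2, Kf2.
Count: 22.

22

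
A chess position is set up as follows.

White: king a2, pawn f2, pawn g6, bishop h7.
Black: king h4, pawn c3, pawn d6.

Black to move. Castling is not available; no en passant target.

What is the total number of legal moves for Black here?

Black to move; king on h4.
In check: no.
Legal moves: Kh5, Kg5, Kg4, Kh3, d5, c2.
Count: 6.

6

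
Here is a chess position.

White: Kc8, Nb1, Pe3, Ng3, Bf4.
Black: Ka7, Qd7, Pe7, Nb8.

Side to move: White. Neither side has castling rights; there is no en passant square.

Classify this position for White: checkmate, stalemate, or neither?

checkmate

White to move; white king on c8.
In check: yes, from the black queen on d7.
King squares — b7: attacked by Ka7; c7: attacked by Qd7; d7: attacked by Nb8; b8: attacked by Ka7; d8: attacked by Qd7.
Legal moves for White: none.
In check with no legal moves → checkmate.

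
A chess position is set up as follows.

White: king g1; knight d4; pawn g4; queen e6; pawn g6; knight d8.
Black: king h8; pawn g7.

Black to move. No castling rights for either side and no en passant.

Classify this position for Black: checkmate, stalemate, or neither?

stalemate

Black to move; black king on h8.
In check: no.
King squares — g7: own pawn; h7: attacked by Pg6; g8: attacked by Qe6.
Legal moves for Black: none.
Not in check and no legal moves → stalemate.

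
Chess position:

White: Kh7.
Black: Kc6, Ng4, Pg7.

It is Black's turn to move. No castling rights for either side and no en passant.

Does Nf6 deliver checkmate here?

After Nf6: white king on h7; in check: yes, from the black knight on f6.
White has 3 legal replies: Kh8, Kxg7, Kg6.
In check but a legal move exists → not checkmate.

no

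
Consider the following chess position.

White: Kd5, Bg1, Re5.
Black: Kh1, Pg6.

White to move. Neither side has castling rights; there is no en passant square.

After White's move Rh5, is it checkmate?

After Rh5: black king on h1; in check: yes, from the white rook on h5.
Black has 3 legal replies: Kg2, Kxg1, gxh5.
In check but a legal move exists → not checkmate.

no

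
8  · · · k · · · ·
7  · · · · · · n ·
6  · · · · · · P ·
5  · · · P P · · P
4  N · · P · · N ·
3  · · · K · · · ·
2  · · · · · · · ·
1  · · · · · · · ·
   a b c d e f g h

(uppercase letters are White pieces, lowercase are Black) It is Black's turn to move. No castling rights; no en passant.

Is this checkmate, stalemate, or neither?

Black to move; black king on d8.
In check: no.
Legal moves for Black: Ke8, Kc8, Ke7, Kd7, Kc7, Ne8, Ne6, Nxh5, Nf5.
Black has 9 legal moves and is not in check → neither.

neither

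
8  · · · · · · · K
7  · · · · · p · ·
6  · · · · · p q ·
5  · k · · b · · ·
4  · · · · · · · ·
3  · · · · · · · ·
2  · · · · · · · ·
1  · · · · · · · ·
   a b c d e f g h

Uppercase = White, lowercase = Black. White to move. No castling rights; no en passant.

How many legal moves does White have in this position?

White to move; king on h8.
In check: no.
Legal moves: none.
Count: 0.

0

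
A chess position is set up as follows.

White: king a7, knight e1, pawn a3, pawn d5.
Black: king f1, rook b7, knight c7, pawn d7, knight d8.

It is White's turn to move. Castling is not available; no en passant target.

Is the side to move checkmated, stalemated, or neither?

checkmate

White to move; white king on a7.
In check: yes, from the black rook on b7.
King squares — a6: attacked by Nc7; b6: attacked by Rb7; b7: attacked by Nd8; a8: attacked by Nc7; b8: attacked by Rb7.
Legal moves for White: none.
In check with no legal moves → checkmate.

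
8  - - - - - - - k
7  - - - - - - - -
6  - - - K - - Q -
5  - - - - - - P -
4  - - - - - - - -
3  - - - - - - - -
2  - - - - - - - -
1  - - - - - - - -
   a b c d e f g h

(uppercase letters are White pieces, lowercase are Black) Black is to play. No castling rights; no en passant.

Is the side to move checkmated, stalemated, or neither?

Black to move; black king on h8.
In check: no.
King squares — g7: attacked by Qg6; h7: attacked by Qg6; g8: attacked by Qg6.
Legal moves for Black: none.
Not in check and no legal moves → stalemate.

stalemate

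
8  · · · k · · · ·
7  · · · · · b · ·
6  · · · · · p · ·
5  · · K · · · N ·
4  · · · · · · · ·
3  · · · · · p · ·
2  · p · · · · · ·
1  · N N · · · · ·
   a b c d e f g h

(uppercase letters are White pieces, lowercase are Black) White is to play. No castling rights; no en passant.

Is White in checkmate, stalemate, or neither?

White to move; white king on c5.
In check: no.
Legal moves for White include: Nh7, Nxf7+, Ne6+, Ne4, Nh3, Nxf3, Kd6, Kc6, Kb6, Kb5, Kd4, Kb4, Nd3, Nb3, Ne2, Na2, Nc3, Na3, ... (list truncated; more exist).
White has legal moves and is not in check → neither.

neither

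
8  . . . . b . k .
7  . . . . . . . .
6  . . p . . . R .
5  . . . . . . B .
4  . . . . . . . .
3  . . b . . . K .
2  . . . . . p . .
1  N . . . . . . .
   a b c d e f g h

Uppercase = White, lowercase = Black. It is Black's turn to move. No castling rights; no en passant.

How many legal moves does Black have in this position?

Black to move; king on g8.
In check: yes, from the white rook on g6.
Legal moves: Kh8, Kf8, Kh7, Kf7, Bxg6, Bg7.
Count: 6.

6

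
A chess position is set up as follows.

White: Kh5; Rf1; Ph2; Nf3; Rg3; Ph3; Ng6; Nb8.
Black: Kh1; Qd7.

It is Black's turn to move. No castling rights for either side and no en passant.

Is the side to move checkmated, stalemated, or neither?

Black to move; black king on h1.
In check: yes, from the white rook on f1.
King squares — g1: attacked by Rf1; g2: attacked by Rg3; h2: attacked by Nf3.
Legal moves for Black: none.
In check with no legal moves → checkmate.

checkmate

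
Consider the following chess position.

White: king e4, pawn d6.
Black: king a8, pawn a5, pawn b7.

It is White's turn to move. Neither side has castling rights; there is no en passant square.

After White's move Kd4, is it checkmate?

After Kd4: black king on a8; in check: no.
Black is not in check, so this cannot be checkmate.

no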